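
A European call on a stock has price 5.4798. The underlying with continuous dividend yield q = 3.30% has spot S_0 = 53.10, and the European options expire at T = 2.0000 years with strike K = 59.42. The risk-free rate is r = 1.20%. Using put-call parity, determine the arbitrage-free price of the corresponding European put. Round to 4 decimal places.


Put-call parity: C - P = S_0 * exp(-qT) - K * exp(-rT).
S_0 * exp(-qT) = 53.1000 * 0.93613086 = 49.70854889
K * exp(-rT) = 59.4200 * 0.97628571 = 58.01089687
P = C - S*exp(-qT) + K*exp(-rT)
P = 5.4798 - 49.70854889 + 58.01089687 = 13.7821

Answer: Put price = 13.7821


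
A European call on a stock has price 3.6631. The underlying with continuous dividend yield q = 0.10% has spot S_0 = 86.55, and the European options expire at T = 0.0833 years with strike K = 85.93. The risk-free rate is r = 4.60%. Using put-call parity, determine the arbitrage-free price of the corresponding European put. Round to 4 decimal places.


Answer: Put price = 2.7217

Derivation:
Put-call parity: C - P = S_0 * exp(-qT) - K * exp(-rT).
S_0 * exp(-qT) = 86.5500 * 0.99991670 = 86.54279069
K * exp(-rT) = 85.9300 * 0.99617553 = 85.60136346
P = C - S*exp(-qT) + K*exp(-rT)
P = 3.6631 - 86.54279069 + 85.60136346 = 2.7217


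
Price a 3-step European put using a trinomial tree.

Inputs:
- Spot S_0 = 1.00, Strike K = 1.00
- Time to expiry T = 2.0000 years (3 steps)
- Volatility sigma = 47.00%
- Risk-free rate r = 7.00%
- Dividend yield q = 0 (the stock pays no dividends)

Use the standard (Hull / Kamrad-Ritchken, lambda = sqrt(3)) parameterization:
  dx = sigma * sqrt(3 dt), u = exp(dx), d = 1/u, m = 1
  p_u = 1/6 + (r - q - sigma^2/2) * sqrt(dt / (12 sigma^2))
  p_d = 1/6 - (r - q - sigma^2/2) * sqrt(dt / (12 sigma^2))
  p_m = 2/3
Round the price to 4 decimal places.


dt = T/N = 0.666667; dx = sigma*sqrt(3*dt) = 0.664680
u = exp(dx) = 1.943869; d = 1/u = 0.514438
p_u = 0.146381, p_m = 0.666667, p_d = 0.186952
Discount per step: exp(-r*dt) = 0.954405
Stock lattice S(k, j) with j the centered position index:
  k=0: S(0,+0) = 1.0000
  k=1: S(1,-1) = 0.5144; S(1,+0) = 1.0000; S(1,+1) = 1.9439
  k=2: S(2,-2) = 0.2646; S(2,-1) = 0.5144; S(2,+0) = 1.0000; S(2,+1) = 1.9439; S(2,+2) = 3.7786
  k=3: S(3,-3) = 0.1361; S(3,-2) = 0.2646; S(3,-1) = 0.5144; S(3,+0) = 1.0000; S(3,+1) = 1.9439; S(3,+2) = 3.7786; S(3,+3) = 7.3452
Terminal payoffs V(N, j) = max(K - S_T, 0):
  V(3,-3) = 0.863856; V(3,-2) = 0.735354; V(3,-1) = 0.485562; V(3,+0) = 0.000000; V(3,+1) = 0.000000; V(3,+2) = 0.000000; V(3,+3) = 0.000000
Backward induction: V(k, j) = exp(-r*dt) * [p_u * V(k+1, j+1) + p_m * V(k+1, j) + p_d * V(k+1, j-1)]
  V(2,-2) = exp(-r*dt) * [p_u*0.485562 + p_m*0.735354 + p_d*0.863856] = 0.689856
  V(2,-1) = exp(-r*dt) * [p_u*0.000000 + p_m*0.485562 + p_d*0.735354] = 0.440156
  V(2,+0) = exp(-r*dt) * [p_u*0.000000 + p_m*0.000000 + p_d*0.485562] = 0.086638
  V(2,+1) = exp(-r*dt) * [p_u*0.000000 + p_m*0.000000 + p_d*0.000000] = 0.000000
  V(2,+2) = exp(-r*dt) * [p_u*0.000000 + p_m*0.000000 + p_d*0.000000] = 0.000000
  V(1,-1) = exp(-r*dt) * [p_u*0.086638 + p_m*0.440156 + p_d*0.689856] = 0.415252
  V(1,+0) = exp(-r*dt) * [p_u*0.000000 + p_m*0.086638 + p_d*0.440156] = 0.133661
  V(1,+1) = exp(-r*dt) * [p_u*0.000000 + p_m*0.000000 + p_d*0.086638] = 0.015459
  V(0,+0) = exp(-r*dt) * [p_u*0.015459 + p_m*0.133661 + p_d*0.415252] = 0.161297

Answer: Price = V(0,0) = 0.1613


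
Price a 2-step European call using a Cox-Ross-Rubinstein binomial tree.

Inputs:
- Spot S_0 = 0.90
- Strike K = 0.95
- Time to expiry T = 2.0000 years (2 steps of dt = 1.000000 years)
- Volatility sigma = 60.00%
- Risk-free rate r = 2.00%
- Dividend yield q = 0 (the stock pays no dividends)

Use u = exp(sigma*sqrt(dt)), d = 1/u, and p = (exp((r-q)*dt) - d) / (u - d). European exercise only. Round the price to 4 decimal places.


dt = T/N = 1.000000
u = exp(sigma*sqrt(dt)) = 1.822119; d = 1/u = 0.548812
p = (exp((r-q)*dt) - d) / (u - d) = 0.370209
Discount per step: exp(-r*dt) = 0.980199
Stock lattice S(k, i) with i counting down-moves:
  k=0: S(0,0) = 0.9000
  k=1: S(1,0) = 1.6399; S(1,1) = 0.4939
  k=2: S(2,0) = 2.9881; S(2,1) = 0.9000; S(2,2) = 0.2711
Terminal payoffs V(N, i) = max(S_T - K, 0):
  V(2,0) = 2.038105; V(2,1) = 0.000000; V(2,2) = 0.000000
Backward induction: V(k, i) = exp(-r*dt) * [p * V(k+1, i) + (1-p) * V(k+1, i+1)].
  V(1,0) = exp(-r*dt) * [p*2.038105 + (1-p)*0.000000] = 0.739584
  V(1,1) = exp(-r*dt) * [p*0.000000 + (1-p)*0.000000] = 0.000000
  V(0,0) = exp(-r*dt) * [p*0.739584 + (1-p)*0.000000] = 0.268379

Answer: Price = V(0,0) = 0.2684


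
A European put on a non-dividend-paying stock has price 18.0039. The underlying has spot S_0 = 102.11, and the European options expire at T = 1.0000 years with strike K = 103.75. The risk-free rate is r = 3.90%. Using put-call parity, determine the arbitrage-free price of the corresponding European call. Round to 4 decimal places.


Answer: Call price = 20.3323

Derivation:
Put-call parity: C - P = S_0 * exp(-qT) - K * exp(-rT).
S_0 * exp(-qT) = 102.1100 * 1.00000000 = 102.11000000
K * exp(-rT) = 103.7500 * 0.96175071 = 99.78163607
C = P + S*exp(-qT) - K*exp(-rT)
C = 18.0039 + 102.11000000 - 99.78163607 = 20.3323


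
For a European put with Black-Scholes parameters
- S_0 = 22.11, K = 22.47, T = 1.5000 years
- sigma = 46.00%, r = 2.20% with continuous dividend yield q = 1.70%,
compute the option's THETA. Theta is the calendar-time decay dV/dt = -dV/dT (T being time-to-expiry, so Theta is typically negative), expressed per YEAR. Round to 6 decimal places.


Answer: Theta = -1.408210

Derivation:
d1 = 0.2663356976; d2 = -0.2970469432
phi(d1) = 0.3850408351; exp(-qT) = 0.9748223790; exp(-rT) = 0.9675385596
Theta = -S*exp(-qT)*phi(d1)*sigma/(2*sqrt(T)) + r*K*exp(-rT)*N(-d2) - q*S*exp(-qT)*N(-d1)
N(-d1) = 0.3949903414; N(-d2) = 0.6167846649; sqrt(T) = 1.2247448714
Term 1 = -22.1100 * 0.9748223790 * 0.3850408351 * 0.4600 / (2 * 1.2247448714) = -1.5584871665
Term 2 = 0.0220 * 22.4700 * 0.9675385596 * 0.6167846649 = 0.2950037949
Term 3 = -0.0170 * 22.1100 * 0.9748223790 * 0.3949903414 = -0.1447270236
Theta = -1.5584871665 + (0.2950037949) + (-0.1447270236) = -1.408210


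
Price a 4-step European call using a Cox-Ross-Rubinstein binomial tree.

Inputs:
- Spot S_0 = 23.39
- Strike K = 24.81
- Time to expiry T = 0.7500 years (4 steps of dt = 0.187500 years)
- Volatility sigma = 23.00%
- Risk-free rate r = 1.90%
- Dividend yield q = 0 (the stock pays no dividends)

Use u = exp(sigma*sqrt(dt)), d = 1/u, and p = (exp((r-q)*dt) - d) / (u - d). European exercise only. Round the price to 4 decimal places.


dt = T/N = 0.187500
u = exp(sigma*sqrt(dt)) = 1.104721; d = 1/u = 0.905206
p = (exp((r-q)*dt) - d) / (u - d) = 0.493010
Discount per step: exp(-r*dt) = 0.996444
Stock lattice S(k, i) with i counting down-moves:
  k=0: S(0,0) = 23.3900
  k=1: S(1,0) = 25.8394; S(1,1) = 21.1728
  k=2: S(2,0) = 28.5454; S(2,1) = 23.3900; S(2,2) = 19.1657
  k=3: S(3,0) = 31.5347; S(3,1) = 25.8394; S(3,2) = 21.1728; S(3,3) = 17.3489
  k=4: S(4,0) = 34.8370; S(4,1) = 28.5454; S(4,2) = 23.3900; S(4,3) = 19.1657; S(4,4) = 15.7043
Terminal payoffs V(N, i) = max(S_T - K, 0):
  V(4,0) = 10.027008; V(4,1) = 3.735361; V(4,2) = 0.000000; V(4,3) = 0.000000; V(4,4) = 0.000000
Backward induction: V(k, i) = exp(-r*dt) * [p * V(k+1, i) + (1-p) * V(k+1, i+1)].
  V(3,0) = exp(-r*dt) * [p*10.027008 + (1-p)*3.735361] = 6.812891
  V(3,1) = exp(-r*dt) * [p*3.735361 + (1-p)*0.000000] = 1.835021
  V(3,2) = exp(-r*dt) * [p*0.000000 + (1-p)*0.000000] = 0.000000
  V(3,3) = exp(-r*dt) * [p*0.000000 + (1-p)*0.000000] = 0.000000
  V(2,0) = exp(-r*dt) * [p*6.812891 + (1-p)*1.835021] = 4.273908
  V(2,1) = exp(-r*dt) * [p*1.835021 + (1-p)*0.000000] = 0.901466
  V(2,2) = exp(-r*dt) * [p*0.000000 + (1-p)*0.000000] = 0.000000
  V(1,0) = exp(-r*dt) * [p*4.273908 + (1-p)*0.901466] = 2.554995
  V(1,1) = exp(-r*dt) * [p*0.901466 + (1-p)*0.000000] = 0.442851
  V(0,0) = exp(-r*dt) * [p*2.554995 + (1-p)*0.442851] = 1.478881

Answer: Price = V(0,0) = 1.4789


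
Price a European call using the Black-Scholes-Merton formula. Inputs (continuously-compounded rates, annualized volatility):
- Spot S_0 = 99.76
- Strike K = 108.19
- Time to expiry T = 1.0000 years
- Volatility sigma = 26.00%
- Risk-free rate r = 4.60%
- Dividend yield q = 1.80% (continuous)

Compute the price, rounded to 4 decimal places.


d1 = (ln(S/K) + (r - q + 0.5*sigma^2) * T) / (sigma * sqrt(T)) = -0.07431400
d2 = d1 - sigma * sqrt(T) = -0.33431400
exp(-rT) = 0.95504196; exp(-qT) = 0.98216103
C = S_0 * exp(-qT) * N(d1) - K * exp(-rT) * N(d2)
N(d1) = 0.47038027; N(d2) = 0.36907131
C = 99.7600 * 0.98216103 * 0.47038027 - 108.1900 * 0.95504196 * 0.36907131 = 7.9534

Answer: Price = 7.9534


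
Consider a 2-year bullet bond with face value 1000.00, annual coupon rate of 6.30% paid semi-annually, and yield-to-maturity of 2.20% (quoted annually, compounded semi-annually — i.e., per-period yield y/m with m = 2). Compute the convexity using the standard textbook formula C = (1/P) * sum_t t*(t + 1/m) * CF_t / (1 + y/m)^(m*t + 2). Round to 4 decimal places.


Coupon per period c = face * coupon_rate / m = 31.500000
Periods per year m = 2; per-period yield y/m = 0.011000
Number of cashflows N = 4
Cashflows (t years, CF_t, discount factor 1/(1+y/m)^(m*t), PV):
  t = 0.5000: CF_t = 31.500000, DF = 0.989120, PV = 31.157270
  t = 1.0000: CF_t = 31.500000, DF = 0.978358, PV = 30.818269
  t = 1.5000: CF_t = 31.500000, DF = 0.967713, PV = 30.482957
  t = 2.0000: CF_t = 1031.500000, DF = 0.957184, PV = 987.335176
Price P = sum_t PV_t = 1079.793672
Convexity numerator sum_t t*(t + 1/m) * CF_t / (1+y/m)^(m*t + 2):
  t = 0.5000: term = 15.241478
  t = 1.0000: term = 45.226938
  t = 1.5000: term = 89.469710
  t = 2.0000: term = 4829.835097
Convexity = (1/P) * sum = 4979.773224 / 1079.793672 = 4.611782

Answer: Convexity = 4.6118


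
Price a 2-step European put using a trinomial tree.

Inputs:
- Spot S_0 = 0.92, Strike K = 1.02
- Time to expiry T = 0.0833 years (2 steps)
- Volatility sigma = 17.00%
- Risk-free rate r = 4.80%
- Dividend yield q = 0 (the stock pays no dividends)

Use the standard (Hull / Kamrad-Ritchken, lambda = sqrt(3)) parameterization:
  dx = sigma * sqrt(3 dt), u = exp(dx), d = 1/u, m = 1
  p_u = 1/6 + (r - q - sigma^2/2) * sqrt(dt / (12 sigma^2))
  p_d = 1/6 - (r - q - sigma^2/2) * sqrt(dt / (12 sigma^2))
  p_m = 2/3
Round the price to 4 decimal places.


Answer: Price = V(0,0) = 0.0965

Derivation:
dt = T/N = 0.041650; dx = sigma*sqrt(3*dt) = 0.060092
u = exp(dx) = 1.061934; d = 1/u = 0.941678
p_u = 0.178293, p_m = 0.666667, p_d = 0.155040
Discount per step: exp(-r*dt) = 0.998003
Stock lattice S(k, j) with j the centered position index:
  k=0: S(0,+0) = 0.9200
  k=1: S(1,-1) = 0.8663; S(1,+0) = 0.9200; S(1,+1) = 0.9770
  k=2: S(2,-2) = 0.8158; S(2,-1) = 0.8663; S(2,+0) = 0.9200; S(2,+1) = 0.9770; S(2,+2) = 1.0375
Terminal payoffs V(N, j) = max(K - S_T, 0):
  V(2,-2) = 0.204183; V(2,-1) = 0.153656; V(2,+0) = 0.100000; V(2,+1) = 0.043020; V(2,+2) = 0.000000
Backward induction: V(k, j) = exp(-r*dt) * [p_u * V(k+1, j+1) + p_m * V(k+1, j) + p_d * V(k+1, j-1)]
  V(1,-1) = exp(-r*dt) * [p_u*0.100000 + p_m*0.153656 + p_d*0.204183] = 0.151620
  V(1,+0) = exp(-r*dt) * [p_u*0.043020 + p_m*0.100000 + p_d*0.153656] = 0.097964
  V(1,+1) = exp(-r*dt) * [p_u*0.000000 + p_m*0.043020 + p_d*0.100000] = 0.044096
  V(0,+0) = exp(-r*dt) * [p_u*0.044096 + p_m*0.097964 + p_d*0.151620] = 0.096485


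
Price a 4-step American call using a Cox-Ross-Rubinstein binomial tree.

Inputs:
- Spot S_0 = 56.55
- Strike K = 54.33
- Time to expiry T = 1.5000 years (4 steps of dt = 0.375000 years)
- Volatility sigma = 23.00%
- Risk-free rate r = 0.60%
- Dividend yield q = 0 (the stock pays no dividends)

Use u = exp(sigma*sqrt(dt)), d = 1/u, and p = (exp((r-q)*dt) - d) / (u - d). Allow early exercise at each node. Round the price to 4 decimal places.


dt = T/N = 0.375000
u = exp(sigma*sqrt(dt)) = 1.151247; d = 1/u = 0.868623
p = (exp((r-q)*dt) - d) / (u - d) = 0.472817
Discount per step: exp(-r*dt) = 0.997753
Stock lattice S(k, i) with i counting down-moves:
  k=0: S(0,0) = 56.5500
  k=1: S(1,0) = 65.1030; S(1,1) = 49.1207
  k=2: S(2,0) = 74.9496; S(2,1) = 56.5500; S(2,2) = 42.6673
  k=3: S(3,0) = 86.2856; S(3,1) = 65.1030; S(3,2) = 49.1207; S(3,3) = 37.0619
  k=4: S(4,0) = 99.3360; S(4,1) = 74.9496; S(4,2) = 56.5500; S(4,3) = 42.6673; S(4,4) = 32.1928
Terminal payoffs V(N, i) = max(S_T - K, 0):
  V(4,0) = 45.005980; V(4,1) = 20.619648; V(4,2) = 2.220000; V(4,3) = 0.000000; V(4,4) = 0.000000
Backward induction: V(k, i) = exp(-r*dt) * [p * V(k+1, i) + (1-p) * V(k+1, i+1)]; then take max(V_cont, immediate exercise) for American.
  V(3,0) = exp(-r*dt) * [p*45.005980 + (1-p)*20.619648] = 32.077658; exercise = 31.955553; V(3,0) = max -> 32.077658
  V(3,1) = exp(-r*dt) * [p*20.619648 + (1-p)*2.220000] = 10.895120; exercise = 10.773015; V(3,1) = max -> 10.895120
  V(3,2) = exp(-r*dt) * [p*2.220000 + (1-p)*0.000000] = 1.047294; exercise = 0.000000; V(3,2) = max -> 1.047294
  V(3,3) = exp(-r*dt) * [p*0.000000 + (1-p)*0.000000] = 0.000000; exercise = 0.000000; V(3,3) = max -> 0.000000
  V(2,0) = exp(-r*dt) * [p*32.077658 + (1-p)*10.895120] = 20.863583; exercise = 20.619648; V(2,0) = max -> 20.863583
  V(2,1) = exp(-r*dt) * [p*10.895120 + (1-p)*1.047294] = 5.690693; exercise = 2.220000; V(2,1) = max -> 5.690693
  V(2,2) = exp(-r*dt) * [p*1.047294 + (1-p)*0.000000] = 0.494065; exercise = 0.000000; V(2,2) = max -> 0.494065
  V(1,0) = exp(-r*dt) * [p*20.863583 + (1-p)*5.690693] = 12.835777; exercise = 10.773015; V(1,0) = max -> 12.835777
  V(1,1) = exp(-r*dt) * [p*5.690693 + (1-p)*0.494065] = 2.944485; exercise = 0.000000; V(1,1) = max -> 2.944485
  V(0,0) = exp(-r*dt) * [p*12.835777 + (1-p)*2.944485] = 7.604125; exercise = 2.220000; V(0,0) = max -> 7.604125

Answer: Price = V(0,0) = 7.6041


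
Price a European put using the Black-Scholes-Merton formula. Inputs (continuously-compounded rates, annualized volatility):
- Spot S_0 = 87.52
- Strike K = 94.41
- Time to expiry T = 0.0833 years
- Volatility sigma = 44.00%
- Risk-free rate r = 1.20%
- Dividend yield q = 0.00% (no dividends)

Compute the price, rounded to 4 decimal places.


d1 = (ln(S/K) + (r - q + 0.5*sigma^2) * T) / (sigma * sqrt(T)) = -0.52536225
d2 = d1 - sigma * sqrt(T) = -0.65235391
exp(-rT) = 0.99900090; exp(-qT) = 1.00000000
P = K * exp(-rT) * N(-d2) - S_0 * exp(-qT) * N(-d1)
N(-d1) = 0.70033431; N(-d2) = 0.74291355
P = 94.4100 * 0.99900090 * 0.74291355 - 87.5200 * 1.00000000 * 0.70033431 = 8.7751

Answer: Price = 8.7751


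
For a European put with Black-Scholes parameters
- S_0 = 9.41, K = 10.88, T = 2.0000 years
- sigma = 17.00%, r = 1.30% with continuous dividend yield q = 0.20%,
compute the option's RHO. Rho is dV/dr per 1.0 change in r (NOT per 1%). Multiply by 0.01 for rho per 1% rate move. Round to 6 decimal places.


Answer: Rho = -15.614001

Derivation:
d1 = -0.3920419940; d2 = -0.6324582996
phi(d1) = 0.3694325882; exp(-qT) = 0.9960079893; exp(-rT) = 0.9743350896
N(-d2) = 0.7364562755
Rho = -K*T*exp(-rT)*N(-d2) = -10.8800 * 2.0000 * 0.9743350896 * 0.7364562755 = -15.614001


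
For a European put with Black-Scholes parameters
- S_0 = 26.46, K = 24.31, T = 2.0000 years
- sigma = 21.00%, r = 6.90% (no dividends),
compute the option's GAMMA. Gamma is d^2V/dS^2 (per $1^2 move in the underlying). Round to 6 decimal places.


d1 = 0.8985184667; d2 = 0.6015336186
phi(d1) = 0.2664399869; exp(-qT) = 1.0000000000; exp(-rT) = 0.8710986917
Gamma = exp(-qT) * phi(d1) / (S * sigma * sqrt(T)) = 1.0000000000 * 0.2664399869 / (26.4600 * 0.2100 * 1.4142135624) = 0.033906

Answer: Gamma = 0.033906


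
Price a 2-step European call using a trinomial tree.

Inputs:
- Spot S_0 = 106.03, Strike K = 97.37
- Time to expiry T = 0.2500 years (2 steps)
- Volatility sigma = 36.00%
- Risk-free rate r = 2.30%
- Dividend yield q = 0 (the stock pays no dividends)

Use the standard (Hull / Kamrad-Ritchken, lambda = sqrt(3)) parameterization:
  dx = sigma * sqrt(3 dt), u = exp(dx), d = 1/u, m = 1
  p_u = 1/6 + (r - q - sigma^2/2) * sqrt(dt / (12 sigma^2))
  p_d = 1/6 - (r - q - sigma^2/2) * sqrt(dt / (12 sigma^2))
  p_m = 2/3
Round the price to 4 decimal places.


dt = T/N = 0.125000; dx = sigma*sqrt(3*dt) = 0.220454
u = exp(dx) = 1.246643; d = 1/u = 0.802154
p_u = 0.154816, p_m = 0.666667, p_d = 0.178517
Discount per step: exp(-r*dt) = 0.997129
Stock lattice S(k, j) with j the centered position index:
  k=0: S(0,+0) = 106.0300
  k=1: S(1,-1) = 85.0524; S(1,+0) = 106.0300; S(1,+1) = 132.1815
  k=2: S(2,-2) = 68.2252; S(2,-1) = 85.0524; S(2,+0) = 106.0300; S(2,+1) = 132.1815; S(2,+2) = 164.7831
Terminal payoffs V(N, j) = max(S_T - K, 0):
  V(2,-2) = 0.000000; V(2,-1) = 0.000000; V(2,+0) = 8.660000; V(2,+1) = 34.811523; V(2,+2) = 67.413127
Backward induction: V(k, j) = exp(-r*dt) * [p_u * V(k+1, j+1) + p_m * V(k+1, j) + p_d * V(k+1, j-1)]
  V(1,-1) = exp(-r*dt) * [p_u*8.660000 + p_m*0.000000 + p_d*0.000000] = 1.336859
  V(1,+0) = exp(-r*dt) * [p_u*34.811523 + p_m*8.660000 + p_d*0.000000] = 11.130672
  V(1,+1) = exp(-r*dt) * [p_u*67.413127 + p_m*34.811523 + p_d*8.660000] = 35.089253
  V(0,+0) = exp(-r*dt) * [p_u*35.089253 + p_m*11.130672 + p_d*1.336859] = 13.053898

Answer: Price = V(0,0) = 13.0539


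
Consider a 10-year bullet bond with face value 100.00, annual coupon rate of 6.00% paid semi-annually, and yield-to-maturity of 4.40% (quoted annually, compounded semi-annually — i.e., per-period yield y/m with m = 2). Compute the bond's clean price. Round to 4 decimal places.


Answer: Price = 112.8321

Derivation:
Coupon per period c = face * coupon_rate / m = 3.000000
Periods per year m = 2; per-period yield y/m = 0.022000
Number of cashflows N = 20
Cashflows (t years, CF_t, discount factor 1/(1+y/m)^(m*t), PV):
  t = 0.5000: CF_t = 3.000000, DF = 0.978474, PV = 2.935421
  t = 1.0000: CF_t = 3.000000, DF = 0.957411, PV = 2.872232
  t = 1.5000: CF_t = 3.000000, DF = 0.936801, PV = 2.810403
  t = 2.0000: CF_t = 3.000000, DF = 0.916635, PV = 2.749905
  t = 2.5000: CF_t = 3.000000, DF = 0.896903, PV = 2.690709
  t = 3.0000: CF_t = 3.000000, DF = 0.877596, PV = 2.632788
  t = 3.5000: CF_t = 3.000000, DF = 0.858704, PV = 2.576113
  t = 4.0000: CF_t = 3.000000, DF = 0.840220, PV = 2.520659
  t = 4.5000: CF_t = 3.000000, DF = 0.822133, PV = 2.466398
  t = 5.0000: CF_t = 3.000000, DF = 0.804435, PV = 2.413305
  t = 5.5000: CF_t = 3.000000, DF = 0.787119, PV = 2.361356
  t = 6.0000: CF_t = 3.000000, DF = 0.770175, PV = 2.310524
  t = 6.5000: CF_t = 3.000000, DF = 0.753596, PV = 2.260787
  t = 7.0000: CF_t = 3.000000, DF = 0.737373, PV = 2.212120
  t = 7.5000: CF_t = 3.000000, DF = 0.721500, PV = 2.164501
  t = 8.0000: CF_t = 3.000000, DF = 0.705969, PV = 2.117907
  t = 8.5000: CF_t = 3.000000, DF = 0.690772, PV = 2.072316
  t = 9.0000: CF_t = 3.000000, DF = 0.675902, PV = 2.027707
  t = 9.5000: CF_t = 3.000000, DF = 0.661352, PV = 1.984057
  t = 10.0000: CF_t = 103.000000, DF = 0.647116, PV = 66.652940
Price P = sum_t PV_t = 112.832148


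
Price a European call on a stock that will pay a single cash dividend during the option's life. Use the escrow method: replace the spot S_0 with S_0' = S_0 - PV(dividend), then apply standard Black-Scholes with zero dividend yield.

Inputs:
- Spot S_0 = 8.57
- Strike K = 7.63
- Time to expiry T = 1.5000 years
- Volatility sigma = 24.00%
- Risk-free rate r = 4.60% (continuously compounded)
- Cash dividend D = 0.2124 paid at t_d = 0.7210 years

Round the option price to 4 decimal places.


Answer: Price = 1.6573

Derivation:
PV(D) = D * exp(-r * t_d) = 0.2124 * 0.96737796 = 0.20547108
S_0' = S_0 - PV(D) = 8.5700 - 0.20547108 = 8.36452892
d1 = (ln(S_0'/K) + (r + sigma^2/2)*T) / (sigma*sqrt(T)) = 0.69440371
d2 = d1 - sigma*sqrt(T) = 0.40046494
exp(-rT) = 0.93332668
N(d1) = 0.75628547; N(d2) = 0.65559295
C = S_0' * N(d1) - K * exp(-rT) * N(d2) = 8.36452892 * 0.75628547 - 7.6300 * 0.93332668 * 0.65559295 = 1.6573


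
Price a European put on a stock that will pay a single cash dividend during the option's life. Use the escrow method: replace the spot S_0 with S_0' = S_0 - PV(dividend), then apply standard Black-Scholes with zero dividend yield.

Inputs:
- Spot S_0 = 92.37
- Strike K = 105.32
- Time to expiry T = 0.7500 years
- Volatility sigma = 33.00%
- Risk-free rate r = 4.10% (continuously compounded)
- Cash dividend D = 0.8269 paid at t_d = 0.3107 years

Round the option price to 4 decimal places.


PV(D) = D * exp(-r * t_d) = 0.8269 * 0.98734209 = 0.81643318
S_0' = S_0 - PV(D) = 92.3700 - 0.81643318 = 91.55356682
d1 = (ln(S_0'/K) + (r + sigma^2/2)*T) / (sigma*sqrt(T)) = -0.23965846
d2 = d1 - sigma*sqrt(T) = -0.52544684
exp(-rT) = 0.96971797
N(-d1) = 0.59470248; N(-d2) = 0.70036370
P = K * exp(-rT) * N(-d2) - S_0' * N(-d1) = 105.3200 * 0.96971797 * 0.70036370 - 91.55356682 * 0.59470248 = 17.0815

Answer: Price = 17.0815


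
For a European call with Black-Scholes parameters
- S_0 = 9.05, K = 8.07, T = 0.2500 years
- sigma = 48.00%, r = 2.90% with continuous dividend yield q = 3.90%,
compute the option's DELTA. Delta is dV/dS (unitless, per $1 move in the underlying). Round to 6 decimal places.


d1 = 0.5871303143; d2 = 0.3471303143
phi(d1) = 0.3357798520; exp(-qT) = 0.9902973771; exp(-rT) = 0.9927762179
N(d1) = 0.7214419052
Delta = exp(-qT) * N(d1) = 0.9902973771 * 0.7214419052 = 0.714442

Answer: Delta = 0.714442


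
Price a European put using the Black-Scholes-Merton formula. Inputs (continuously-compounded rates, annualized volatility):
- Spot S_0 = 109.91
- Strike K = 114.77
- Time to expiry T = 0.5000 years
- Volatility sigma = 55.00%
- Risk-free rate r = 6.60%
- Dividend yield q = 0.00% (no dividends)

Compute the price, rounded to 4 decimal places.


d1 = (ln(S/K) + (r - q + 0.5*sigma^2) * T) / (sigma * sqrt(T)) = 0.16805157
d2 = d1 - sigma * sqrt(T) = -0.22085716
exp(-rT) = 0.96753856; exp(-qT) = 1.00000000
P = K * exp(-rT) * N(-d2) - S_0 * exp(-qT) * N(-d1)
N(-d1) = 0.43327135; N(-d2) = 0.58739817
P = 114.7700 * 0.96753856 * 0.58739817 - 109.9100 * 1.00000000 * 0.43327135 = 17.6064

Answer: Price = 17.6064


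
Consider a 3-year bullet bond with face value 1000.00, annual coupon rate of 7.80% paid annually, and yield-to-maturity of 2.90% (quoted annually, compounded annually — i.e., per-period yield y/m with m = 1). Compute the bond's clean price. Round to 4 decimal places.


Coupon per period c = face * coupon_rate / m = 78.000000
Periods per year m = 1; per-period yield y/m = 0.029000
Number of cashflows N = 3
Cashflows (t years, CF_t, discount factor 1/(1+y/m)^(m*t), PV):
  t = 1.0000: CF_t = 78.000000, DF = 0.971817, PV = 75.801749
  t = 2.0000: CF_t = 78.000000, DF = 0.944429, PV = 73.665451
  t = 3.0000: CF_t = 1078.000000, DF = 0.917812, PV = 989.401664
Price P = sum_t PV_t = 1138.868865

Answer: Price = 1138.8689


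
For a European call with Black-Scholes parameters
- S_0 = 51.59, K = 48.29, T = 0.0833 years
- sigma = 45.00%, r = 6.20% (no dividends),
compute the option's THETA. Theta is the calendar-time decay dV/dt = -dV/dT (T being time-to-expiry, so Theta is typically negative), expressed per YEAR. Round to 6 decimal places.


Answer: Theta = -15.333568

Derivation:
d1 = 0.6136696470; d2 = 0.4837918198
phi(d1) = 0.3304718653; exp(-qT) = 1.0000000000; exp(-rT) = 0.9948487136
Theta = -S*exp(-qT)*phi(d1)*sigma/(2*sqrt(T)) - r*K*exp(-rT)*N(d2) + q*S*exp(-qT)*N(d1)
N(d1) = 0.7302831751; N(d2) = 0.6857331894; sqrt(T) = 0.2886173938
Term 1 = -51.5900 * 1.0000000000 * 0.3304718653 * 0.4500 / (2 * 0.2886173938) = -13.2910728073
Term 2 = -0.0620 * 48.2900 * 0.9948487136 * 0.6857331894 = -2.0424954953
Term 3 = 0 (no dividend yield, q = 0)
Theta = -13.2910728073 + (-2.0424954953) + (0.0000000000) = -15.333568


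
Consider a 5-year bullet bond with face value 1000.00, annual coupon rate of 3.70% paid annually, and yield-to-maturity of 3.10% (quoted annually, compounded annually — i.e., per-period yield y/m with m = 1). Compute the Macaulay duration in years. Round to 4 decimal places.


Answer: Macaulay duration = 4.6610 years

Derivation:
Coupon per period c = face * coupon_rate / m = 37.000000
Periods per year m = 1; per-period yield y/m = 0.031000
Number of cashflows N = 5
Cashflows (t years, CF_t, discount factor 1/(1+y/m)^(m*t), PV):
  t = 1.0000: CF_t = 37.000000, DF = 0.969932, PV = 35.887488
  t = 2.0000: CF_t = 37.000000, DF = 0.940768, PV = 34.808427
  t = 3.0000: CF_t = 37.000000, DF = 0.912481, PV = 33.761811
  t = 4.0000: CF_t = 37.000000, DF = 0.885045, PV = 32.746664
  t = 5.0000: CF_t = 1037.000000, DF = 0.858434, PV = 890.195573
Price P = sum_t PV_t = 1027.399962
Macaulay numerator sum_t t * PV_t:
  t * PV_t at t = 1.0000: 35.887488
  t * PV_t at t = 2.0000: 69.616853
  t * PV_t at t = 3.0000: 101.285432
  t * PV_t at t = 4.0000: 130.986656
  t * PV_t at t = 5.0000: 4450.977863
Macaulay duration D = (sum_t t * PV_t) / P = 4788.754291 / 1027.399962 = 4.661042


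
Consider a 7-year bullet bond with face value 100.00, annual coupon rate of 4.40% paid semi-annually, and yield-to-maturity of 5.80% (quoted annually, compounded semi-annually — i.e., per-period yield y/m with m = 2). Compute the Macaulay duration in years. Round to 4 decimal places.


Answer: Macaulay duration = 6.0535 years

Derivation:
Coupon per period c = face * coupon_rate / m = 2.200000
Periods per year m = 2; per-period yield y/m = 0.029000
Number of cashflows N = 14
Cashflows (t years, CF_t, discount factor 1/(1+y/m)^(m*t), PV):
  t = 0.5000: CF_t = 2.200000, DF = 0.971817, PV = 2.137998
  t = 1.0000: CF_t = 2.200000, DF = 0.944429, PV = 2.077743
  t = 1.5000: CF_t = 2.200000, DF = 0.917812, PV = 2.019187
  t = 2.0000: CF_t = 2.200000, DF = 0.891946, PV = 1.962281
  t = 2.5000: CF_t = 2.200000, DF = 0.866808, PV = 1.906979
  t = 3.0000: CF_t = 2.200000, DF = 0.842379, PV = 1.853235
  t = 3.5000: CF_t = 2.200000, DF = 0.818639, PV = 1.801006
  t = 4.0000: CF_t = 2.200000, DF = 0.795567, PV = 1.750248
  t = 4.5000: CF_t = 2.200000, DF = 0.773146, PV = 1.700922
  t = 5.0000: CF_t = 2.200000, DF = 0.751357, PV = 1.652985
  t = 5.5000: CF_t = 2.200000, DF = 0.730182, PV = 1.606399
  t = 6.0000: CF_t = 2.200000, DF = 0.709603, PV = 1.561127
  t = 6.5000: CF_t = 2.200000, DF = 0.689605, PV = 1.517130
  t = 7.0000: CF_t = 102.200000, DF = 0.670170, PV = 68.491338
Price P = sum_t PV_t = 92.038578
Macaulay numerator sum_t t * PV_t:
  t * PV_t at t = 0.5000: 1.068999
  t * PV_t at t = 1.0000: 2.077743
  t * PV_t at t = 1.5000: 3.028781
  t * PV_t at t = 2.0000: 3.924562
  t * PV_t at t = 2.5000: 4.767446
  t * PV_t at t = 3.0000: 5.559704
  t * PV_t at t = 3.5000: 6.303520
  t * PV_t at t = 4.0000: 7.000993
  t * PV_t at t = 4.5000: 7.654147
  t * PV_t at t = 5.0000: 8.264925
  t * PV_t at t = 5.5000: 8.835197
  t * PV_t at t = 6.0000: 9.366761
  t * PV_t at t = 6.5000: 9.861345
  t * PV_t at t = 7.0000: 479.439365
Macaulay duration D = (sum_t t * PV_t) / P = 557.153489 / 92.038578 = 6.053478


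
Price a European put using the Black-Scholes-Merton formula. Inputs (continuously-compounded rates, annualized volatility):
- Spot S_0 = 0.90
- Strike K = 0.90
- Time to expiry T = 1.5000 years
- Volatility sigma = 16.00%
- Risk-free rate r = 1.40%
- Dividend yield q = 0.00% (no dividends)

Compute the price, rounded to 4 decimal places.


Answer: Price = 0.0606

Derivation:
d1 = (ln(S/K) + (r - q + 0.5*sigma^2) * T) / (sigma * sqrt(T)) = 0.20514477
d2 = d1 - sigma * sqrt(T) = 0.00918559
exp(-rT) = 0.97921896; exp(-qT) = 1.00000000
P = K * exp(-rT) * N(-d2) - S_0 * exp(-qT) * N(-d1)
N(-d1) = 0.41872951; N(-d2) = 0.49633553
P = 0.9000 * 0.97921896 * 0.49633553 - 0.9000 * 1.00000000 * 0.41872951 = 0.0606


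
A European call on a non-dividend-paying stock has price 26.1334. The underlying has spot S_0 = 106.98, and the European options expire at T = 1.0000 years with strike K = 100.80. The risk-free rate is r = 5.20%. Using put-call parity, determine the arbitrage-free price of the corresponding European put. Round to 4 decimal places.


Answer: Put price = 14.8457

Derivation:
Put-call parity: C - P = S_0 * exp(-qT) - K * exp(-rT).
S_0 * exp(-qT) = 106.9800 * 1.00000000 = 106.98000000
K * exp(-rT) = 100.8000 * 0.94932887 = 95.69234978
P = C - S*exp(-qT) + K*exp(-rT)
P = 26.1334 - 106.98000000 + 95.69234978 = 14.8457


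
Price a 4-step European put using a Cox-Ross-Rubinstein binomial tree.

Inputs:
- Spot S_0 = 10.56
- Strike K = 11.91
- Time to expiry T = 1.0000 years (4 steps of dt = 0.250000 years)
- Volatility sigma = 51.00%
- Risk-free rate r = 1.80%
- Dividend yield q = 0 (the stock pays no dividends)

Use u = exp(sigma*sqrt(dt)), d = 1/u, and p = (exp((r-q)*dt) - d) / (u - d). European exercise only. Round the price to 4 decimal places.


dt = T/N = 0.250000
u = exp(sigma*sqrt(dt)) = 1.290462; d = 1/u = 0.774916
p = (exp((r-q)*dt) - d) / (u - d) = 0.445342
Discount per step: exp(-r*dt) = 0.995510
Stock lattice S(k, i) with i counting down-moves:
  k=0: S(0,0) = 10.5600
  k=1: S(1,0) = 13.6273; S(1,1) = 8.1831
  k=2: S(2,0) = 17.5855; S(2,1) = 10.5600; S(2,2) = 6.3412
  k=3: S(3,0) = 22.6934; S(3,1) = 13.6273; S(3,2) = 8.1831; S(3,3) = 4.9139
  k=4: S(4,0) = 29.2849; S(4,1) = 17.5855; S(4,2) = 10.5600; S(4,3) = 6.3412; S(4,4) = 3.8079
Terminal payoffs V(N, i) = max(K - S_T, 0):
  V(4,0) = 0.000000; V(4,1) = 0.000000; V(4,2) = 1.350000; V(4,3) = 5.568767; V(4,4) = 8.102117
Backward induction: V(k, i) = exp(-r*dt) * [p * V(k+1, i) + (1-p) * V(k+1, i+1)].
  V(3,0) = exp(-r*dt) * [p*0.000000 + (1-p)*0.000000] = 0.000000
  V(3,1) = exp(-r*dt) * [p*0.000000 + (1-p)*1.350000] = 0.745427
  V(3,2) = exp(-r*dt) * [p*1.350000 + (1-p)*5.568767] = 3.673407
  V(3,3) = exp(-r*dt) * [p*5.568767 + (1-p)*8.102117] = 6.942599
  V(2,0) = exp(-r*dt) * [p*0.000000 + (1-p)*0.745427] = 0.411601
  V(2,1) = exp(-r*dt) * [p*0.745427 + (1-p)*3.673407] = 2.358817
  V(2,2) = exp(-r*dt) * [p*3.673407 + (1-p)*6.942599] = 5.462058
  V(1,0) = exp(-r*dt) * [p*0.411601 + (1-p)*2.358817] = 1.484944
  V(1,1) = exp(-r*dt) * [p*2.358817 + (1-p)*5.462058] = 4.061737
  V(0,0) = exp(-r*dt) * [p*1.484944 + (1-p)*4.061737] = 2.901100

Answer: Price = V(0,0) = 2.9011


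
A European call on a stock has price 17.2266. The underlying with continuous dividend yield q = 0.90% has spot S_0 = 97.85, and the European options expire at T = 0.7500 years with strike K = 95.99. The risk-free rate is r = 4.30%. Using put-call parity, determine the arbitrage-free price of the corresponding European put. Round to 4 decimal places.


Answer: Put price = 12.9786

Derivation:
Put-call parity: C - P = S_0 * exp(-qT) - K * exp(-rT).
S_0 * exp(-qT) = 97.8500 * 0.99327273 = 97.19173664
K * exp(-rT) = 95.9900 * 0.96826449 = 92.94370798
P = C - S*exp(-qT) + K*exp(-rT)
P = 17.2266 - 97.19173664 + 92.94370798 = 12.9786


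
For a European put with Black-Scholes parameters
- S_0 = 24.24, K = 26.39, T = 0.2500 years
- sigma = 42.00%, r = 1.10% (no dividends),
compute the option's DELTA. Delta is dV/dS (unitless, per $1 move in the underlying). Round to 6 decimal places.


Answer: Delta = -0.612782

Derivation:
d1 = -0.2865761396; d2 = -0.4965761396
phi(d1) = 0.3828923212; exp(-qT) = 1.0000000000; exp(-rT) = 0.9972537778
N(-d1) = 0.6127815568
Delta = -exp(-qT) * N(-d1) = -1.0000000000 * 0.6127815568 = -0.612782


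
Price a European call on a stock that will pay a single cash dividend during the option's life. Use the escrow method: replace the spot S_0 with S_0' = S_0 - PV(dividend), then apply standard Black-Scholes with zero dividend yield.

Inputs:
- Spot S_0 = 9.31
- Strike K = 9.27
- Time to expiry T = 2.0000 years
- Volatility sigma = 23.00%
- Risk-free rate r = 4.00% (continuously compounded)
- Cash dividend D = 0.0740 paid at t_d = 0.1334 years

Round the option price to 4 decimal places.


PV(D) = D * exp(-r * t_d) = 0.0740 * 0.99467821 = 0.07360619
S_0' = S_0 - PV(D) = 9.3100 - 0.07360619 = 9.23639381
d1 = (ln(S_0'/K) + (r + sigma^2/2)*T) / (sigma*sqrt(T)) = 0.39741907
d2 = d1 - sigma*sqrt(T) = 0.07214995
exp(-rT) = 0.92311635
N(d1) = 0.65447077; N(d2) = 0.52875871
C = S_0' * N(d1) - K * exp(-rT) * N(d2) = 9.23639381 * 0.65447077 - 9.2700 * 0.92311635 * 0.52875871 = 1.5202

Answer: Price = 1.5202


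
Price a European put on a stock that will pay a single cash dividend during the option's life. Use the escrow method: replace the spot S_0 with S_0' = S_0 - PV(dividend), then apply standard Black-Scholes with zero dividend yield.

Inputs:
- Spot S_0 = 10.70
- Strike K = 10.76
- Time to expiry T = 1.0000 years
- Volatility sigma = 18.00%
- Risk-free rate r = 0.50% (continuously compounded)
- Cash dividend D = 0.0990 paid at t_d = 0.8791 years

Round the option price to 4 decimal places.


PV(D) = D * exp(-r * t_d) = 0.0990 * 0.99561415 = 0.09856580
S_0' = S_0 - PV(D) = 10.7000 - 0.09856580 = 10.60143420
d1 = (ln(S_0'/K) + (r + sigma^2/2)*T) / (sigma*sqrt(T)) = 0.03529855
d2 = d1 - sigma*sqrt(T) = -0.14470145
exp(-rT) = 0.99501248
N(-d1) = 0.48592084; N(-d2) = 0.55752670
P = K * exp(-rT) * N(-d2) - S_0' * N(-d1) = 10.7600 * 0.99501248 * 0.55752670 - 10.60143420 * 0.48592084 = 0.8176

Answer: Price = 0.8176


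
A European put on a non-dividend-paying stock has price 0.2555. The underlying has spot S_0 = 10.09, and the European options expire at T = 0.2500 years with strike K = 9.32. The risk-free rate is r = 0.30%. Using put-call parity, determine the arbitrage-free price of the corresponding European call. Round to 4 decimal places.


Put-call parity: C - P = S_0 * exp(-qT) - K * exp(-rT).
S_0 * exp(-qT) = 10.0900 * 1.00000000 = 10.09000000
K * exp(-rT) = 9.3200 * 0.99925028 = 9.31301262
C = P + S*exp(-qT) - K*exp(-rT)
C = 0.2555 + 10.09000000 - 9.31301262 = 1.0325

Answer: Call price = 1.0325


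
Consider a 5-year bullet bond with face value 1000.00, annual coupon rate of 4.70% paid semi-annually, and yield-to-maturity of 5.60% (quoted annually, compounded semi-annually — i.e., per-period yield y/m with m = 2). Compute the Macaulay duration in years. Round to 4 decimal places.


Coupon per period c = face * coupon_rate / m = 23.500000
Periods per year m = 2; per-period yield y/m = 0.028000
Number of cashflows N = 10
Cashflows (t years, CF_t, discount factor 1/(1+y/m)^(m*t), PV):
  t = 0.5000: CF_t = 23.500000, DF = 0.972763, PV = 22.859922
  t = 1.0000: CF_t = 23.500000, DF = 0.946267, PV = 22.237278
  t = 1.5000: CF_t = 23.500000, DF = 0.920493, PV = 21.631594
  t = 2.0000: CF_t = 23.500000, DF = 0.895422, PV = 21.042406
  t = 2.5000: CF_t = 23.500000, DF = 0.871033, PV = 20.469267
  t = 3.0000: CF_t = 23.500000, DF = 0.847308, PV = 19.911738
  t = 3.5000: CF_t = 23.500000, DF = 0.824230, PV = 19.369395
  t = 4.0000: CF_t = 23.500000, DF = 0.801780, PV = 18.841824
  t = 4.5000: CF_t = 23.500000, DF = 0.779941, PV = 18.328623
  t = 5.0000: CF_t = 1023.500000, DF = 0.758698, PV = 776.527250
Price P = sum_t PV_t = 961.219297
Macaulay numerator sum_t t * PV_t:
  t * PV_t at t = 0.5000: 11.429961
  t * PV_t at t = 1.0000: 22.237278
  t * PV_t at t = 1.5000: 32.447391
  t * PV_t at t = 2.0000: 42.084813
  t * PV_t at t = 2.5000: 51.173167
  t * PV_t at t = 3.0000: 59.735215
  t * PV_t at t = 3.5000: 67.792883
  t * PV_t at t = 4.0000: 75.367296
  t * PV_t at t = 4.5000: 82.478802
  t * PV_t at t = 5.0000: 3882.636248
Macaulay duration D = (sum_t t * PV_t) / P = 4327.383054 / 961.219297 = 4.501973

Answer: Macaulay duration = 4.5020 years


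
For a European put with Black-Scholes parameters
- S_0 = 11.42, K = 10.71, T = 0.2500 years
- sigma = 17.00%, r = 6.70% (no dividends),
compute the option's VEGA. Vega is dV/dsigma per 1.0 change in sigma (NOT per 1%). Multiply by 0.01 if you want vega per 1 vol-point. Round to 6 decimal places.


Answer: Vega = 1.388954

Derivation:
d1 = 0.9947155267; d2 = 0.9097155267
phi(d1) = 0.2432494004; exp(-qT) = 1.0000000000; exp(-rT) = 0.9833895013
Vega = S * exp(-qT) * phi(d1) * sqrt(T) = 11.4200 * 1.0000000000 * 0.2432494004 * 0.5000000000 = 1.388954


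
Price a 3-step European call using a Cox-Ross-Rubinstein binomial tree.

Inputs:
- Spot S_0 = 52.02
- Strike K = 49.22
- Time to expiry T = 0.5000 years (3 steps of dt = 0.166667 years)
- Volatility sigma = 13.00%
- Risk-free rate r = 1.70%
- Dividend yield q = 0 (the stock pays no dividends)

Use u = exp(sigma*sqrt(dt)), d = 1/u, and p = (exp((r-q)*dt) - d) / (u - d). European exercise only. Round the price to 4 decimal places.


Answer: Price = V(0,0) = 3.7713

Derivation:
dt = T/N = 0.166667
u = exp(sigma*sqrt(dt)) = 1.054506; d = 1/u = 0.948311
p = (exp((r-q)*dt) - d) / (u - d) = 0.513454
Discount per step: exp(-r*dt) = 0.997171
Stock lattice S(k, i) with i counting down-moves:
  k=0: S(0,0) = 52.0200
  k=1: S(1,0) = 54.8554; S(1,1) = 49.3312
  k=2: S(2,0) = 57.8453; S(2,1) = 52.0200; S(2,2) = 46.7813
  k=3: S(3,0) = 60.9982; S(3,1) = 54.8554; S(3,2) = 49.3312; S(3,3) = 44.3633
Terminal payoffs V(N, i) = max(S_T - K, 0):
  V(3,0) = 11.778245; V(3,1) = 5.635395; V(3,2) = 0.111163; V(3,3) = 0.000000
Backward induction: V(k, i) = exp(-r*dt) * [p * V(k+1, i) + (1-p) * V(k+1, i+1)].
  V(2,0) = exp(-r*dt) * [p*11.778245 + (1-p)*5.635395] = 8.764595
  V(2,1) = exp(-r*dt) * [p*5.635395 + (1-p)*0.111163] = 2.939259
  V(2,2) = exp(-r*dt) * [p*0.111163 + (1-p)*0.000000] = 0.056915
  V(1,0) = exp(-r*dt) * [p*8.764595 + (1-p)*2.939259] = 5.913519
  V(1,1) = exp(-r*dt) * [p*2.939259 + (1-p)*0.056915] = 1.532517
  V(0,0) = exp(-r*dt) * [p*5.913519 + (1-p)*1.532517] = 3.771257


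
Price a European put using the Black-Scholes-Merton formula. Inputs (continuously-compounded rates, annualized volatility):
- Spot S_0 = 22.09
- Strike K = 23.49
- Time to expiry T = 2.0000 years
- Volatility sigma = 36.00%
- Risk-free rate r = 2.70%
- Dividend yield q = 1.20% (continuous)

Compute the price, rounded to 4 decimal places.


Answer: Price = 4.7554

Derivation:
d1 = (ln(S/K) + (r - q + 0.5*sigma^2) * T) / (sigma * sqrt(T)) = 0.19278524
d2 = d1 - sigma * sqrt(T) = -0.31633165
exp(-rT) = 0.94743211; exp(-qT) = 0.97628571
P = K * exp(-rT) * N(-d2) - S_0 * exp(-qT) * N(-d1)
N(-d1) = 0.42356358; N(-d2) = 0.62412460
P = 23.4900 * 0.94743211 * 0.62412460 - 22.0900 * 0.97628571 * 0.42356358 = 4.7554


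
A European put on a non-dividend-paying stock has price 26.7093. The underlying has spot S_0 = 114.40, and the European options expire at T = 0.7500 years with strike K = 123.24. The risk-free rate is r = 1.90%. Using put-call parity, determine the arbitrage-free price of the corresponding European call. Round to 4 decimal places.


Put-call parity: C - P = S_0 * exp(-qT) - K * exp(-rT).
S_0 * exp(-qT) = 114.4000 * 1.00000000 = 114.40000000
K * exp(-rT) = 123.2400 * 0.98585105 = 121.49628349
C = P + S*exp(-qT) - K*exp(-rT)
C = 26.7093 + 114.40000000 - 121.49628349 = 19.6130

Answer: Call price = 19.6130


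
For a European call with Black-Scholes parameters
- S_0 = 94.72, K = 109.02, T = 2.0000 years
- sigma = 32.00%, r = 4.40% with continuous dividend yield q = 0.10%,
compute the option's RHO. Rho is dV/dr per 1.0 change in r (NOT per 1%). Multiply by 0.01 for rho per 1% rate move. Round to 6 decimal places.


Answer: Rho = 72.744482

Derivation:
d1 = 0.1056104183; d2 = -0.3469379216
phi(d1) = 0.3967236591; exp(-qT) = 0.9980019987; exp(-rT) = 0.9157608767
N(d2) = 0.3643189783
Rho = K*T*exp(-rT)*N(d2) = 109.0200 * 2.0000 * 0.9157608767 * 0.3643189783 = 72.744482


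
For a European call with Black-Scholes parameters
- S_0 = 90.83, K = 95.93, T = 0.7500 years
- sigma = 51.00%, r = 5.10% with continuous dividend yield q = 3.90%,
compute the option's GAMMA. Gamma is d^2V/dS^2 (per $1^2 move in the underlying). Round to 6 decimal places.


d1 = 0.1175267084; d2 = -0.3241462476
phi(d1) = 0.3961965721; exp(-qT) = 0.9711736407; exp(-rT) = 0.9624722927
Gamma = exp(-qT) * phi(d1) / (S * sigma * sqrt(T)) = 0.9711736407 * 0.3961965721 / (90.8300 * 0.5100 * 0.8660254038) = 0.009591

Answer: Gamma = 0.009591


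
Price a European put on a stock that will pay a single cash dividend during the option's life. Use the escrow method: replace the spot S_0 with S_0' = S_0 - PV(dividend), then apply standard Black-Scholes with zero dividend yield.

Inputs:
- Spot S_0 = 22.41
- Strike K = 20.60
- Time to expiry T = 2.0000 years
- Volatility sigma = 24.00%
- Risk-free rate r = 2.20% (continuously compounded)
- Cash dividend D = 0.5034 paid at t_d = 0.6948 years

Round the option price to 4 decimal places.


Answer: Price = 1.8382

Derivation:
PV(D) = D * exp(-r * t_d) = 0.5034 * 0.98483063 = 0.49576374
S_0' = S_0 - PV(D) = 22.4100 - 0.49576374 = 21.91423626
d1 = (ln(S_0'/K) + (r + sigma^2/2)*T) / (sigma*sqrt(T)) = 0.48155565
d2 = d1 - sigma*sqrt(T) = 0.14214439
exp(-rT) = 0.95695396
N(-d1) = 0.31506082; N(-d2) = 0.44348298
P = K * exp(-rT) * N(-d2) - S_0' * N(-d1) = 20.6000 * 0.95695396 * 0.44348298 - 21.91423626 * 0.31506082 = 1.8382
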